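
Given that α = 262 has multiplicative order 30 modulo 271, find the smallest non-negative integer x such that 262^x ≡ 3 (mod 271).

23

Successive powers of 262 modulo 271:
  262^0=1  262^1=262  262^2=81  262^3=84  262^4=57  262^5=29
  262^6=10  262^7=181  262^8=268  262^9=27  262^10=28  262^11=19
  262^12=100  262^13=184  262^14=241  262^15=270  262^16=9  262^17=190
  262^18=187  262^19=214  262^20=242  262^21=261  262^22=90  262^23=3
So 262^23 ≡ 3 (mod 271), giving x = 23.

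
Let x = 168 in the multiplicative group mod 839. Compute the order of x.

The order of 168 must divide p − 1 = 838 = 2 · 419.
Divisors: 1, 2, 419, 838.
Check each in increasing order: 168^1 ≡ 168;  168^2 ≡ 537;  168^419 ≡ 1.
Smallest exponent giving 1 is 419.

419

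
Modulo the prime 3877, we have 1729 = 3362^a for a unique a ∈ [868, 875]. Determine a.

871

Compute 3362^868 mod 3877 = 169, then multiply by 3362 repeatedly:
  3362^868=169  3362^869=2136  3362^870=1028  3362^871=1729
Found 1729 at exponent 871.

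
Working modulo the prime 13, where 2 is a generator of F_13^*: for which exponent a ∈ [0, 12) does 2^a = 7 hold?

Successive powers of 2 modulo 13:
  2^0=1  2^1=2  2^2=4  2^3=8  2^4=3  2^5=6
  2^6=12  2^7=11  2^8=9  2^9=5  2^10=10  2^11=7
So 2^11 ≡ 7 (mod 13), giving a = 11.

11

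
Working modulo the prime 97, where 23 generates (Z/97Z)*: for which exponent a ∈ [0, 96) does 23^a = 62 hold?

16

Successive powers of 23 modulo 97:
  23^0=1  23^1=23  23^2=44  23^3=42  23^4=93  23^5=5
  23^6=18  23^7=26  23^8=16  23^9=77  23^10=25  23^11=90
  23^12=33  23^13=80  23^14=94  23^15=28  23^16=62
So 23^16 ≡ 62 (mod 97), giving a = 16.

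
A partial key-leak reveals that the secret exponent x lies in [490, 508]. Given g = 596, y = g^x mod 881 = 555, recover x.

505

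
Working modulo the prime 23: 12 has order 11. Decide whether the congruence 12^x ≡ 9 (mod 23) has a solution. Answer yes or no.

9 ∈ ⟨12⟩ iff 9^11 ≡ 1 (mod 23), since |⟨12⟩| = 11.
9^11 mod 23 = 1.
Since 1 = 1, 9 lies in the subgroup.

yes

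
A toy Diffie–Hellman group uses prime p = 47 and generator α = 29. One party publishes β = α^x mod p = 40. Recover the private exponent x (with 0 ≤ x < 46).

Baby-step giant-step with m = ceil(sqrt(46)) = 7.
Baby table (29^j mod 47 for j=0..6):
  0:1  1:29  2:42  3:43  4:25  5:20  6:16
Giant step factor: 29^(-7) ≡ 39 (mod 47).
Scan 40·39^i mod 47 for i = 0, 1, …:
  i=0: 40   i=1: 9   i=2: 22   i=3: 12
  i=4: 45   i=5: 16
Match at i=5, j=6: x = 5·7 + 6 = 41.

41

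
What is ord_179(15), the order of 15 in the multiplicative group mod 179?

89

The order of 15 must divide p − 1 = 178 = 2 · 89.
Divisors: 1, 2, 89, 178.
Check each in increasing order: 15^1 ≡ 15;  15^2 ≡ 46;  15^89 ≡ 1.
Smallest exponent giving 1 is 89.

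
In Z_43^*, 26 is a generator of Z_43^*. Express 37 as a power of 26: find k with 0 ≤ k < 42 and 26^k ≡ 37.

Baby-step giant-step with m = ceil(sqrt(42)) = 7.
Baby table (26^j mod 43 for j=0..6):
  0:1  1:26  2:31  3:32  4:15  5:3  6:35
Giant step factor: 26^(-7) ≡ 37 (mod 43).
Scan 37·37^i mod 43 for i = 0, 1, …:
  i=0: 37   i=1: 36   i=2: 42   i=3: 6
  i=4: 7   i=5: 1
Match at i=5, j=0: k = 5·7 + 0 = 35.

35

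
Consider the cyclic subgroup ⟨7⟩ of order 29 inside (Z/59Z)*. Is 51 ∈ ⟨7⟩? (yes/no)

51 ∈ ⟨7⟩ iff 51^29 ≡ 1 (mod 59), since |⟨7⟩| = 29.
51^29 mod 59 = 1.
Since 1 = 1, 51 lies in the subgroup.

yes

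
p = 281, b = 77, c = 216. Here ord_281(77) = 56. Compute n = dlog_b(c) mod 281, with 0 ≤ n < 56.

Successive powers of 77 modulo 281:
  77^0=1  77^1=77  77^2=28  77^3=189  77^4=222  77^5=234
  77^6=34  77^7=89  77^8=109  77^9=244  77^10=242  77^11=88
  77^12=32  77^13=216
So 77^13 ≡ 216 (mod 281), giving n = 13.

13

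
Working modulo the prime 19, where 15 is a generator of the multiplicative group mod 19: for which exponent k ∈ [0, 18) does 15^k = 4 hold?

10

Successive powers of 15 modulo 19:
  15^0=1  15^1=15  15^2=16  15^3=12  15^4=9  15^5=2
  15^6=11  15^7=13  15^8=5  15^9=18  15^10=4
So 15^10 ≡ 4 (mod 19), giving k = 10.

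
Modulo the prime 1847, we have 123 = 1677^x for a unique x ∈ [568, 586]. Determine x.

Compute 1677^568 mod 1847 = 123, then multiply by 1677 repeatedly:
  1677^568=123
Found 123 at exponent 568.

568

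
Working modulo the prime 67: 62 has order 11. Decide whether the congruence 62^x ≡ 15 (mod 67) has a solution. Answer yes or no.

yes

15 ∈ ⟨62⟩ iff 15^11 ≡ 1 (mod 67), since |⟨62⟩| = 11.
15^11 mod 67 = 1.
Since 1 = 1, 15 lies in the subgroup.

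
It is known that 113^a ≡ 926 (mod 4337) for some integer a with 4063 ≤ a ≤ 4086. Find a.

4063

Compute 113^4063 mod 4337 = 926, then multiply by 113 repeatedly:
  113^4063=926
Found 926 at exponent 4063.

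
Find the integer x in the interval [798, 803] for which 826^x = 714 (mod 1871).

Compute 826^798 mod 1871 = 1458, then multiply by 826 repeatedly:
  826^798=1458  826^799=1255  826^800=96  826^801=714
Found 714 at exponent 801.

801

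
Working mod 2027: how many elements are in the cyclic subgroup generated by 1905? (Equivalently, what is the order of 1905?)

1013

The order of 1905 must divide p − 1 = 2026 = 2 · 1013.
Divisors: 1, 2, 1013, 2026.
Check each in increasing order: 1905^1 ≡ 1905;  1905^2 ≡ 695;  1905^1013 ≡ 1.
Smallest exponent giving 1 is 1013.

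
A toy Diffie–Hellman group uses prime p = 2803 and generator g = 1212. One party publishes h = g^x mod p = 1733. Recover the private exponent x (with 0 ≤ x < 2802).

Baby-step giant-step with m = ceil(sqrt(2802)) = 53.
Baby table (1212^j mod 2803 for j=0..52):
  0:1  1:1212  2:172  3:1042  4:1554  5:2635  6:1003  7:1937
  8:1533  9:2410  10:194  11:2479  12:2535  13:332  14:1555  15:1044
  16:1175  17:176  18:284  19:2242  20:1197  21:1613  22:1265  23:2742
  24:1749  25:720  26:907  27:508  28:1839  29:483  30:2372  31:1789
  32:1549  33:2181  34:143  35:2333  36:2172  37:447  38:785  39:1203
  40:476  41:2297  42:585  43:2664  44:2515  45:1319  46:918  47:2628
  48:928  49:733  50:2648  51:2744  52:1370
Giant step factor: 1212^(-53) ≡ 245 (mod 2803).
Scan 1733·245^i mod 2803 for i = 0, 1, …:
  i=0: 1733   i=1: 1332   i=2: 1192   i=3: 528
  i=4: 422   i=5: 2482   i=6: 2642   i=7: 2600
  i=8: 719   i=9: 2369     …   i=43: 259
  i=44: 1789
Match at i=44, j=31: x = 44·53 + 31 = 2363.

2363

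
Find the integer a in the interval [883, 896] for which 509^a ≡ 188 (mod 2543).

888

Compute 509^883 mod 2543 = 1512, then multiply by 509 repeatedly:
  509^883=1512  509^884=1622  509^885=1666  509^886=1175  509^887=470
  509^888=188
Found 188 at exponent 888.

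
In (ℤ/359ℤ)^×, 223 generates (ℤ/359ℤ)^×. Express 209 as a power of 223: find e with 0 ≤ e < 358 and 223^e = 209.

175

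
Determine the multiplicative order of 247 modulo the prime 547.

91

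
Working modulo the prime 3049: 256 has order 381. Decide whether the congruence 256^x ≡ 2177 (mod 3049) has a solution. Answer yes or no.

yes

2177 ∈ ⟨256⟩ iff 2177^381 ≡ 1 (mod 3049), since |⟨256⟩| = 381.
2177^381 mod 3049 = 1.
Since 1 = 1, 2177 lies in the subgroup.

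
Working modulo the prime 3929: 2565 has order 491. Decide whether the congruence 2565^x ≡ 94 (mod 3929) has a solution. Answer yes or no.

yes

94 ∈ ⟨2565⟩ iff 94^491 ≡ 1 (mod 3929), since |⟨2565⟩| = 491.
94^491 mod 3929 = 1.
Since 1 = 1, 94 lies in the subgroup.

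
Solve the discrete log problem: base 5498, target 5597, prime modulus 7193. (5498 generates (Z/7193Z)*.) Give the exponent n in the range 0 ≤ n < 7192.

Baby-step giant-step with m = ceil(sqrt(7192)) = 85.
Baby table (5498^j mod 7193 for j=0..84):
  0:1  1:5498  2:3018  3:5906  4:1986  5:54  6:1979  7:4726
  8:2432  9:6542  10:2916  11:6164  12:3449  13:1854  14:811  15:6411
  16:1978  17:6421  18:6607  19:636  20:930  21:6110  22:1470  23:4321
  24:5572  25:7062  26:6255  27:257  28:3158  29:5975  30:119  31:6892
  32:6685  33:5093  34:6158  35:6426  36:5325  37:1340  38:1688  39:1654
  40:1740  41:7023  42:430  43:4836  44:3000  45:451  46:5206  47:1641
  48:2196  49:3754  50:2775  51:597  52:2298  53:3496  54:1312  55:5990
  56:3466  57:1811  58:1766  59:6111  60:6968  61:146  62:4285  63:1855
  64:6309  65:2236  66:691  67:1214  68:6661  69:2615  70:5656  71:1349
  72:819  73:44  74:4543  75:3318  76:916  77:1068  78:2376  79:760
  80:6540  81:6306  82:128  83:6023  84:5075
Giant step factor: 5498^(-85) ≡ 706 (mod 7193).
Scan 5597·706^i mod 7193 for i = 0, 1, …:
  i=0: 5597   i=1: 2525   i=2: 5979   i=3: 6076
  i=4: 2628   i=5: 6767   i=6: 1350   i=7: 3624
  i=8: 5029   i=9: 4325     …   i=44: 4955
  i=45: 2432
Match at i=45, j=8: n = 45·85 + 8 = 3833.

3833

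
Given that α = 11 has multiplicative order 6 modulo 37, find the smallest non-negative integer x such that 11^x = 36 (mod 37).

Successive powers of 11 modulo 37:
  11^0=1  11^1=11  11^2=10  11^3=36
So 11^3 ≡ 36 (mod 37), giving x = 3.

3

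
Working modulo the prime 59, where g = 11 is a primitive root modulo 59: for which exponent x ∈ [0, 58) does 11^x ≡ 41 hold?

40

Baby-step giant-step with m = ceil(sqrt(58)) = 8.
Baby table (11^j mod 59 for j=0..7):
  0:1  1:11  2:3  3:33  4:9  5:40  6:27  7:2
Giant step factor: 11^(-8) ≡ 51 (mod 59).
Scan 41·51^i mod 59 for i = 0, 1, …:
  i=0: 41   i=1: 26   i=2: 28   i=3: 12
  i=4: 22   i=5: 1
Match at i=5, j=0: x = 5·8 + 0 = 40.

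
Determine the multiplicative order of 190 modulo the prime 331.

The order of 190 must divide p − 1 = 330 = 2 · 3 · 5 · 11.
Divisors: 1, 2, 3, 5, 6, 10, 11, 15, 22, 30, 33, 55, 66, 110, 165, 330.
Check each in increasing order: 190^1 ≡ 190;  190^2 ≡ 21;  190^3 ≡ 18;  190^5 ≡ 47;  190^6 ≡ 324;  190^10 ≡ 223;  190^11 ≡ 2;  190^15 ≡ 220;  190^22 ≡ 4;  190^30 ≡ 74;  190^33 ≡ 8;  190^55 ≡ 32;  190^66 ≡ 64;  190^110 ≡ 31;  190^165 ≡ 330;  190^330 ≡ 1.
Smallest exponent giving 1 is 330.

330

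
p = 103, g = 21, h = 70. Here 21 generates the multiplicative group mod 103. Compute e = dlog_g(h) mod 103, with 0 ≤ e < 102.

13

Baby-step giant-step with m = ceil(sqrt(102)) = 11.
Baby table (21^j mod 103 for j=0..10):
  0:1  1:21  2:29  3:94  4:17  5:48  6:81  7:53
  8:83  9:95  10:38
Giant step factor: 21^(-11) ≡ 99 (mod 103).
Scan 70·99^i mod 103 for i = 0, 1, …:
  i=0: 70   i=1: 29
Match at i=1, j=2: e = 1·11 + 2 = 13.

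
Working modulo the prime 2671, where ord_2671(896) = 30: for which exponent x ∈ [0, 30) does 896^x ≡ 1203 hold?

18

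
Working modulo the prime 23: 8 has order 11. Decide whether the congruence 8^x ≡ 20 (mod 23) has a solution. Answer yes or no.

no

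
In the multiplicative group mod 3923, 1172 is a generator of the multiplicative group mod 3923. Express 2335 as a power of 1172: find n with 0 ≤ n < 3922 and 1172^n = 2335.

1691

Baby-step giant-step with m = ceil(sqrt(3922)) = 63.
Baby table (1172^j mod 3923 for j=0..62):
  0:1  1:1172  2:534  3:2091  4:2700  5:2462  6:2059  7:503
  8:1066  9:1838  10:409  11:742  12:2641  13:5  14:1937  15:2670
  16:2609  17:1731  18:541  19:2449  20:2515  21:1407  22:1344  23:2045
  24:3710  25:1436  26:25  27:1839  28:1581  29:1276  30:809  31:2705
  32:476  33:806  34:3112  35:2797  36:2379  37:2858  38:3257  39:125
  40:1349  41:59  42:2457  43:122  44:1756  45:2380  46:107  47:3791
  48:2216  49:126  50:2521  51:593  52:625  53:2822  54:295  55:516
  56:610  57:934  58:131  59:535  60:3263  61:3234  62:630
Giant step factor: 1172^(-63) ≡ 2595 (mod 3923).
Scan 2335·2595^i mod 3923 for i = 0, 1, …:
  i=0: 2335   i=1: 2213   i=2: 3386   i=3: 3073
  i=4: 2899   i=5: 2514   i=6: 3804   i=7: 1112
  i=8: 2235   i=9: 1631     …   i=25: 1469
  i=26: 2822
Match at i=26, j=53: n = 26·63 + 53 = 1691.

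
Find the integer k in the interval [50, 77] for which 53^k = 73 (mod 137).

56

Compute 53^50 mod 137 = 36, then multiply by 53 repeatedly:
  53^50=36  53^51=127  53^52=18  53^53=132  53^54=9
  53^55=66  53^56=73
Found 73 at exponent 56.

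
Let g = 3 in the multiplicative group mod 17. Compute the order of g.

The order of 3 must divide p − 1 = 16 = 2^4.
Divisors: 1, 2, 4, 8, 16.
Check each in increasing order: 3^1 ≡ 3;  3^2 ≡ 9;  3^4 ≡ 13;  3^8 ≡ 16;  3^16 ≡ 1.
Smallest exponent giving 1 is 16.

16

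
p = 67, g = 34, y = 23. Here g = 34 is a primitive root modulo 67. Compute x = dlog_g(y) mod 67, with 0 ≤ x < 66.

38

Baby-step giant-step with m = ceil(sqrt(66)) = 9.
Baby table (34^j mod 67 for j=0..8):
  0:1  1:34  2:17  3:42  4:21  5:44  6:22  7:11
  8:39
Giant step factor: 34^(-9) ≡ 43 (mod 67).
Scan 23·43^i mod 67 for i = 0, 1, …:
  i=0: 23   i=1: 51   i=2: 49   i=3: 30
  i=4: 17
Match at i=4, j=2: x = 4·9 + 2 = 38.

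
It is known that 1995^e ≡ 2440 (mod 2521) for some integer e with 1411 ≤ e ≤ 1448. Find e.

1420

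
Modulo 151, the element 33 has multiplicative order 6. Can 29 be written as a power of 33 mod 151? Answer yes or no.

no

⟨33⟩ has order 6; its elements mod 151 are {1, 32, 33, 118, 119, 150}.
29 is not in this set.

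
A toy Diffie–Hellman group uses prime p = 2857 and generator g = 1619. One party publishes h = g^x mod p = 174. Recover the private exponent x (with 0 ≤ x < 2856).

1853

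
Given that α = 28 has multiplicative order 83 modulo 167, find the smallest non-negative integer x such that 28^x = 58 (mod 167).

63

Baby-step giant-step with m = ceil(sqrt(83)) = 10.
Baby table (28^j mod 167 for j=0..9):
  0:1  1:28  2:116  3:75  4:96  5:16  6:114  7:19
  8:31  9:33
Giant step factor: 28^(-10) ≡ 152 (mod 167).
Scan 58·152^i mod 167 for i = 0, 1, …:
  i=0: 58   i=1: 132   i=2: 24   i=3: 141
  i=4: 56   i=5: 162   i=6: 75
Match at i=6, j=3: x = 6·10 + 3 = 63.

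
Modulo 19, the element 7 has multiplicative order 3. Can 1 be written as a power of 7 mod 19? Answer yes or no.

⟨7⟩ has order 3; its elements mod 19 are {1, 7, 11}.
1 is in this set.

yes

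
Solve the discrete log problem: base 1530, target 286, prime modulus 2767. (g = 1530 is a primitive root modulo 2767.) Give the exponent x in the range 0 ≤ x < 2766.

Baby-step giant-step with m = ceil(sqrt(2766)) = 53.
Baby table (1530^j mod 2767 for j=0..52):
  0:1  1:1530  2:18  3:2637  4:324  5:427  6:298  7:2152
  8:2597  9:2765  10:2474  11:2731  12:260  13:2119  14:1913  15:2171
  16:1230  17:340  18:4  19:586  20:72  21:2247  22:1296  23:1708
  24:1192  25:307  26:2087  27:2759  28:1595  29:2623  30:1040  31:175
  32:2118  33:383  34:2153  35:1360  36:16  37:2344  38:288  39:687
  40:2417  41:1298  42:2001  43:1228  44:47  45:2735  46:846  47:2191
  48:1393  49:700  50:171  51:1532  52:311
Giant step factor: 1530^(-53) ≡ 1148 (mod 2767).
Scan 286·1148^i mod 2767 for i = 0, 1, …:
  i=0: 286   i=1: 1822   i=2: 2571   i=3: 1886
  i=4: 1334   i=5: 1281   i=6: 1311   i=7: 2547
  i=8: 2004   i=9: 1215     …   i=43: 188
  i=44: 2765
Match at i=44, j=9: x = 44·53 + 9 = 2341.

2341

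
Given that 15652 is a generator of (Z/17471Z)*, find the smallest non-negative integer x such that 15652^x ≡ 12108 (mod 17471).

Baby-step giant-step with m = ceil(sqrt(17470)) = 133.
Baby table (15652^j mod 17471 for j=0..132):
  0:1  1:15652  2:6742  3:944  4:12493  5:5004  6:115  7:467
  8:6606  9:3734  10:4073  11:16388  12:13225  13:1292  14:8437  15:10106
  16:14149  17:15223  18:898  19:8812  20:9350  21:9104  22:2332  23:3545
  24:15915  25:62  26:9519  27:16171  28:6115  29:5842  30:13241  31:7130
  32:11483  33:7739  34:4385  35:7932  36:2738  37:16284  38:10220  39:16435
  40:15087  41:3688  42:392  43:3263  44:4743  45:3157  46:5376  47:4816
  48:10138  49:8354  50:3844  51:13635  52:6755  53:12239  54:12784  55:17276
  56:5285  57:13106  58:8101  59:9805  60:2596  61:12517  62:13761  63:4684
  64:5652  65:9431  66:1533  67:6833  68:10125  69:14530  70:3553  71:1363
  72:1585  73:17071  74:11289  75:11205  76:6762  77:16977  78:7565  79:6413
  80:5381  81:13192  82:8906  83:13074  84:13896  85:3713  86:7330  87:14574
  88:10872  89:1004  90:8179  91:7691  92:4342  93:16265  94:9839  95:10634
  96:14622  97:10915  98:10142  99:1078  100:13341  101:17411  102:4314  103:14784
  104:13244  105:1673  106:14238  107:10571  108:6922  109:5473  110:3083  111:214
  112:12567  113:10166  114:9835  115:439  116:5125  117:7139  118:12583  119:16004
  120:12881  121:15543  122:12832  123:17319  124:14423  125:6005  126:13751  127:5403
  128:8116  129:17462  130:16371  131:9206  132:8975
Giant step factor: 15652^(-133) ≡ 13447 (mod 17471).
Scan 12108·13447^i mod 17471 for i = 0, 1, …:
  i=0: 12108   i=1: 4027   i=2: 8440   i=3: 1064
  i=4: 16330   i=5: 13982   i=6: 10523   i=7: 5152
  i=8: 6429   i=9: 4255     …   i=76: 14446
  i=77: 12784
Match at i=77, j=54: x = 77·133 + 54 = 10295.

10295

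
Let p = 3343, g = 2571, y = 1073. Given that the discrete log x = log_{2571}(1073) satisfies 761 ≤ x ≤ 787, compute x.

Compute 2571^761 mod 3343 = 1112, then multiply by 2571 repeatedly:
  2571^761=1112  2571^762=687  2571^763=1173  2571^764=397  2571^765=1072
  2571^766=1480  2571^767=746  2571^768=2427  2571^769=1779  2571^770=585
  2571^771=3028  2571^772=2484  2571^773=1234  2571^774=107  2571^775=971
  2571^776=2563  2571^777=420  2571^778=31  2571^779=2812  2571^780=2086
  2571^781=934  2571^782=1040  2571^783=2783  2571^784=1073
Found 1073 at exponent 784.

784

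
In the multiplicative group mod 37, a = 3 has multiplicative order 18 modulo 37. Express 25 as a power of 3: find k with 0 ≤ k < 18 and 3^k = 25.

17

Successive powers of 3 modulo 37:
  3^0=1  3^1=3  3^2=9  3^3=27  3^4=7  3^5=21
  3^6=26  3^7=4  3^8=12  3^9=36  3^10=34  3^11=28
  3^12=10  3^13=30  3^14=16  3^15=11  3^16=33  3^17=25
So 3^17 ≡ 25 (mod 37), giving k = 17.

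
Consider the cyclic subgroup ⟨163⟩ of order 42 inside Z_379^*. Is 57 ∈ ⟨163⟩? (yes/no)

57 ∈ ⟨163⟩ iff 57^42 ≡ 1 (mod 379), since |⟨163⟩| = 42.
57^42 mod 379 = 1.
Since 1 = 1, 57 lies in the subgroup.

yes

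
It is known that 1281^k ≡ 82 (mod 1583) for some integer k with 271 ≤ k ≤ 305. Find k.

296

Compute 1281^271 mod 1583 = 271, then multiply by 1281 repeatedly:
  1281^271=271  1281^272=474  1281^273=905  1281^274=549  1281^275=417
  1281^276=706  1281^277=493  1281^278=1499  1281^279=40  1281^280=584
  1281^281=928  1281^282=1518  1281^283=634  1281^284=75  1281^285=1095
  1281^286=157  1281^287=76  1281^288=793  1281^289=1130  1281^290=668
  1281^291=888  1281^292=934  1281^293=1289  1281^294=140  1281^295=461
  1281^296=82
Found 82 at exponent 296.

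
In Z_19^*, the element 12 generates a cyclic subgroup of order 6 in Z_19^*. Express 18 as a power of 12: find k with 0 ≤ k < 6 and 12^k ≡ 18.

Successive powers of 12 modulo 19:
  12^0=1  12^1=12  12^2=11  12^3=18
So 12^3 ≡ 18 (mod 19), giving k = 3.

3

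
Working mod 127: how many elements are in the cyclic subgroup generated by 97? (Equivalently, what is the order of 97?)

126

The order of 97 must divide p − 1 = 126 = 2 · 3^2 · 7.
Divisors: 1, 2, 3, 6, 7, 9, 14, 18, 21, 42, 63, 126.
Check each in increasing order: 97^1 ≡ 97;  97^2 ≡ 11;  97^3 ≡ 51;  97^6 ≡ 61;  97^7 ≡ 75;  97^9 ≡ 63;  97^14 ≡ 37;  97^18 ≡ 32;  97^21 ≡ 108;  97^42 ≡ 107;  97^63 ≡ 126;  97^126 ≡ 1.
Smallest exponent giving 1 is 126.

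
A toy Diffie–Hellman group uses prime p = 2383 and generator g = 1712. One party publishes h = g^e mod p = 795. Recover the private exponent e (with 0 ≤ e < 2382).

1599

Baby-step giant-step with m = ceil(sqrt(2382)) = 49.
Baby table (1712^j mod 2383 for j=0..48):
  0:1  1:1712  2:2237  3:263  4:2252  5:2113  6:62  7:1292
  8:480  9:2008  10:1410  11:2324  12:1461  13:1465  14:1164  15:580
  16:1632  17:1108  18:28  19:276  20:678  21:215  22:1098  23:1972
  24:1736  25:431  26:1525  27:1415  28:1352  29:731  30:397  31:509
  32:1613  33:1942  34:419  35:45  36:784  37:579  38:2303  39:1254
  40:2148  41:407  42:948  43:153  44:2189  45:1492  46:2111  47:1404
  48:1584
Giant step factor: 1712^(-49) ≡ 259 (mod 2383).
Scan 795·259^i mod 2383 for i = 0, 1, …:
  i=0: 795   i=1: 967   i=2: 238   i=3: 2067
  i=4: 1561   i=5: 1572   i=6: 2038   i=7: 1199
  i=8: 751   i=9: 1486     …   i=31: 416
  i=32: 509
Match at i=32, j=31: e = 32·49 + 31 = 1599.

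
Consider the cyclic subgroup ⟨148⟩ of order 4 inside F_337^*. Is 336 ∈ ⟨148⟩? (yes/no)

336 ∈ ⟨148⟩ iff 336^4 ≡ 1 (mod 337), since |⟨148⟩| = 4.
336^4 mod 337 = 1.
Since 1 = 1, 336 lies in the subgroup.

yes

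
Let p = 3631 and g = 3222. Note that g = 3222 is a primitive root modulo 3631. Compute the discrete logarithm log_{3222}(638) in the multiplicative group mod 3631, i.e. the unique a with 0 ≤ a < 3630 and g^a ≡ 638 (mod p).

Baby-step giant-step with m = ceil(sqrt(3630)) = 61.
Baby table (3222^j mod 3631 for j=0..60):
  0:1  1:3222  2:255  3:1004  4:3298  5:1850  6:2229  7:3351
  8:1959  9:1220  10:2098  11:2465  12:1233  13:412  14:2149  15:3392
  16:3345  17:782  18:3321  19:3336  20:832  21:1026  22:1562  23:198
  24:2531  25:3287  26:2718  27:3055  28:3200  29:1991  30:2656  31:2996
  32:1914  33:1470  34:1516  35:857  36:1694  37:675  38:3512  39:1468
  40:2334  41:347  42:3317  43:1341  44:3443  45:641  46:2894  47:60
  48:877  49:776  50:2144  51:1806  52:2070  53:3024  54:1355  55:1348
  56:580  57:2426  58:2660  59:1360  60:2934
Giant step factor: 3222^(-61) ≡ 1241 (mod 3631).
Scan 638·1241^i mod 3631 for i = 0, 1, …:
  i=0: 638   i=1: 200   i=2: 1292   i=3: 2101
  i=4: 283   i=5: 2627   i=6: 3100   i=7: 1871
  i=8: 1702   i=9: 2571     …   i=33: 1604
  i=34: 776
Match at i=34, j=49: a = 34·61 + 49 = 2123.

2123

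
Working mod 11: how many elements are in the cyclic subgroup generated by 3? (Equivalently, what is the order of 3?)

The order of 3 must divide p − 1 = 10 = 2 · 5.
Divisors: 1, 2, 5, 10.
Check each in increasing order: 3^1 ≡ 3;  3^2 ≡ 9;  3^5 ≡ 1.
Smallest exponent giving 1 is 5.

5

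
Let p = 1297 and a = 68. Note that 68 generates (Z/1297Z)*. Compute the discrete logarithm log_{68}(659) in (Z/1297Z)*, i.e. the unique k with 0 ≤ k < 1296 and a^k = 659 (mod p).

624

Baby-step giant-step with m = ceil(sqrt(1296)) = 36.
Baby table (68^j mod 1297 for j=0..35):
  0:1  1:68  2:733  3:558  4:331  5:459  6:84  7:524
  8:613  9:180  10:567  11:943  12:571  13:1215  14:909  15:853
  16:936  17:95  18:1272  19:894  20:1130  21:317  22:804  23:198
  24:494  25:1167  26:239  27:688  28:92  29:1068  30:1289  31:753
  32:621  33:724  34:1243  35:219
Giant step factor: 68^(-36) ≡ 1021 (mod 1297).
Scan 659·1021^i mod 1297 for i = 0, 1, …:
  i=0: 659   i=1: 993   i=2: 896   i=3: 431
  i=4: 368   i=5: 895   i=6: 707   i=7: 715
  i=8: 1101   i=9: 919     …   i=16: 200
  i=17: 571
Match at i=17, j=12: k = 17·36 + 12 = 624.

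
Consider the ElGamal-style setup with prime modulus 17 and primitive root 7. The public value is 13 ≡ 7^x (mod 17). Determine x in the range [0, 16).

12

Successive powers of 7 modulo 17:
  7^0=1  7^1=7  7^2=15  7^3=3  7^4=4  7^5=11
  7^6=9  7^7=12  7^8=16  7^9=10  7^10=2  7^11=14
  7^12=13
So 7^12 ≡ 13 (mod 17), giving x = 12.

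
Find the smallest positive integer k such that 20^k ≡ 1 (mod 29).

The order of 20 must divide p − 1 = 28 = 2^2 · 7.
Divisors: 1, 2, 4, 7, 14, 28.
Check each in increasing order: 20^1 ≡ 20;  20^2 ≡ 23;  20^4 ≡ 7;  20^7 ≡ 1.
Smallest exponent giving 1 is 7.

7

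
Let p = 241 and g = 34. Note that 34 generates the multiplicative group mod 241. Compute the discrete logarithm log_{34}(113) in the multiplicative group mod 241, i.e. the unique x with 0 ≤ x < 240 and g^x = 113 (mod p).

130

Baby-step giant-step with m = ceil(sqrt(240)) = 16.
Baby table (34^j mod 241 for j=0..15):
  0:1  1:34  2:192  3:21  4:232  5:176  6:200  7:52
  8:81  9:103  10:128  11:14  12:235  13:37  14:53  15:115
Giant step factor: 34^(-16) ≡ 183 (mod 241).
Scan 113·183^i mod 241 for i = 0, 1, …:
  i=0: 113   i=1: 194   i=2: 75   i=3: 229
  i=4: 214   i=5: 120   i=6: 29   i=7: 5
  i=8: 192
Match at i=8, j=2: x = 8·16 + 2 = 130.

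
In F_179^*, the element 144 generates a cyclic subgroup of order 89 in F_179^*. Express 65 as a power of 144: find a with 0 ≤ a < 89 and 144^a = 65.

6

Baby-step giant-step with m = ceil(sqrt(89)) = 10.
Baby table (144^j mod 179 for j=0..9):
  0:1  1:144  2:151  3:85  4:68  5:126  6:65  7:52
  8:149  9:155
Giant step factor: 144^(-10) ≡ 13 (mod 179).
Scan 65·13^i mod 179 for i = 0, 1, …:
  i=0: 65
Match at i=0, j=6: a = 0·10 + 6 = 6.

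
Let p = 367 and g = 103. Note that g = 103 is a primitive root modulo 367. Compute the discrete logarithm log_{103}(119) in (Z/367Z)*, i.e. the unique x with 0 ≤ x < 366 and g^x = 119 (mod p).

Baby-step giant-step with m = ceil(sqrt(366)) = 20.
Baby table (103^j mod 367 for j=0..19):
  0:1  1:103  2:333  3:168  4:55  5:160  6:332  7:65
  8:89  9:359  10:277  11:272  12:124  13:294  14:188  15:280
  16:214  17:22  18:64  19:353
Giant step factor: 103^(-20) ≡ 240 (mod 367).
Scan 119·240^i mod 367 for i = 0, 1, …:
  i=0: 119   i=1: 301   i=2: 308   i=3: 153
  i=4: 20   i=5: 29   i=6: 354   i=7: 183
  i=8: 247   i=9: 193   i=10: 78   i=11: 3
  i=12: 353
Match at i=12, j=19: x = 12·20 + 19 = 259.

259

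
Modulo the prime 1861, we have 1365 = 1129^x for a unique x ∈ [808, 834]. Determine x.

832

Compute 1129^808 mod 1861 = 1304, then multiply by 1129 repeatedly:
  1129^808=1304  1129^809=165  1129^810=185  1129^811=433  1129^812=1275
  1129^813=922  1129^814=639  1129^815=1224  1129^816=1034  1129^817=539
  1129^818=1845  1129^819=546  1129^820=443  1129^821=1399  1129^822=1343
  1129^823=1393  1129^824=152  1129^825=396  1129^826=444  1129^827=667
  1129^828=1199  1129^829=724  1129^830=417  1129^831=1821  1129^832=1365
Found 1365 at exponent 832.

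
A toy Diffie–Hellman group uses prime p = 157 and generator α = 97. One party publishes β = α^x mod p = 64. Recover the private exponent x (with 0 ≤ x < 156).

Baby-step giant-step with m = ceil(sqrt(156)) = 13.
Baby table (97^j mod 157 for j=0..12):
  0:1  1:97  2:146  3:32  4:121  5:119  6:82  7:104
  8:40  9:112  10:31  11:24  12:130
Giant step factor: 97^(-13) ≡ 22 (mod 157).
Scan 64·22^i mod 157 for i = 0, 1, …:
  i=0: 64   i=1: 152   i=2: 47   i=3: 92
  i=4: 140   i=5: 97
Match at i=5, j=1: x = 5·13 + 1 = 66.

66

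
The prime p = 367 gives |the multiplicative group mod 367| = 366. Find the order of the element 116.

The order of 116 must divide p − 1 = 366 = 2 · 3 · 61.
Divisors: 1, 2, 3, 6, 61, 122, 183, 366.
Check each in increasing order: 116^1 ≡ 116;  116^2 ≡ 244;  116^3 ≡ 45;  116^6 ≡ 190;  116^61 ≡ 84;  116^122 ≡ 83;  116^183 ≡ 366;  116^366 ≡ 1.
Smallest exponent giving 1 is 366.

366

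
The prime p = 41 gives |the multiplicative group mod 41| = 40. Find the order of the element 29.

40

The order of 29 must divide p − 1 = 40 = 2^3 · 5.
Divisors: 1, 2, 4, 5, 8, 10, 20, 40.
Check each in increasing order: 29^1 ≡ 29;  29^2 ≡ 21;  29^4 ≡ 31;  29^5 ≡ 38;  29^8 ≡ 18;  29^10 ≡ 9;  29^20 ≡ 40;  29^40 ≡ 1.
Smallest exponent giving 1 is 40.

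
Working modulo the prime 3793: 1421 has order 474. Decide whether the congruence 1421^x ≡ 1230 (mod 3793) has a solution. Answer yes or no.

1230 ∈ ⟨1421⟩ iff 1230^474 ≡ 1 (mod 3793), since |⟨1421⟩| = 474.
1230^474 mod 3793 = 3499.
Since 3499 ≠ 1, 1230 does not lie in the subgroup.

no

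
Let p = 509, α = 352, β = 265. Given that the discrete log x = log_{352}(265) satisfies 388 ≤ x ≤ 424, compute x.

Compute 352^388 mod 509 = 351, then multiply by 352 repeatedly:
  352^388=351  352^389=374  352^390=326  352^391=227  352^392=500
  352^393=395  352^394=83  352^395=203  352^396=196  352^397=277
  352^398=285  352^399=47  352^400=256  352^401=19  352^402=71
  352^403=51  352^404=137  352^405=378  352^406=207  352^407=77
  352^408=127  352^409=421  352^410=73  352^411=246  352^412=62
  352^413=446  352^414=220  352^415=72  352^416=403  352^417=354
  352^418=412  352^419=468  352^420=329  352^421=265
Found 265 at exponent 421.

421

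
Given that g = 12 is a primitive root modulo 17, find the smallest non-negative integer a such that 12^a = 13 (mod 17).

Successive powers of 12 modulo 17:
  12^0=1  12^1=12  12^2=8  12^3=11  12^4=13
So 12^4 ≡ 13 (mod 17), giving a = 4.

4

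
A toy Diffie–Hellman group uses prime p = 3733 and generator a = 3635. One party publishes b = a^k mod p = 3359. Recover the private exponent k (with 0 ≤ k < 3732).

Baby-step giant-step with m = ceil(sqrt(3732)) = 62.
Baby table (3635^j mod 3733 for j=0..61):
  0:1  1:3635  2:2138  3:3257  4:1852  5:1421  6:2596  7:3169
  8:3010  9:3660  10:3421  11:712  12:1151  13:2925  14:791  15:875
  16:109  17:517  18:1596  19:378  20:286  21:1836  22:2989  23:1985
  24:3319  25:3242  26:3322  27:2948  28:2270  29:1520  30:360  31:2050
  32:682  33:358  34:2246  35:139  36:1310  37:2275  38:1030  39:3584
  40:3403  41:2476  42:3730  43:294  44:1052  45:1428  46:1910  47:3203
  48:3411  49:1692  50:2169  51:219  52:936  53:1597  54:280  55:2424
  56:1360  57:1108  58:3406  59:2182  60:2678  61:2599
Giant step factor: 3635^(-62) ≡ 2406 (mod 3733).
Scan 3359·2406^i mod 3733 for i = 0, 1, …:
  i=0: 3359   i=1: 3542   i=2: 3346   i=3: 2128
  i=4: 2025   i=5: 585   i=6: 169   i=7: 3450
  i=8: 2241   i=9: 1394     …   i=24: 34
  i=25: 3411
Match at i=25, j=48: k = 25·62 + 48 = 1598.

1598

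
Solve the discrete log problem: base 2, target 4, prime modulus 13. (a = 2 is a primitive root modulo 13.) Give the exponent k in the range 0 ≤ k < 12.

2

Successive powers of 2 modulo 13:
  2^0=1  2^1=2  2^2=4
So 2^2 ≡ 4 (mod 13), giving k = 2.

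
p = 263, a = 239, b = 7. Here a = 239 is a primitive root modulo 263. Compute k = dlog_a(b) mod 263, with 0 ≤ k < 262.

125

Baby-step giant-step with m = ceil(sqrt(262)) = 17.
Baby table (239^j mod 263 for j=0..16):
  0:1  1:239  2:50  3:115  4:133  5:227  6:75  7:41
  8:68  9:209  10:244  11:193  12:102  13:182  14:103  15:158
  16:153
Giant step factor: 239^(-17) ≡ 79 (mod 263).
Scan 7·79^i mod 263 for i = 0, 1, …:
  i=0: 7   i=1: 27   i=2: 29   i=3: 187
  i=4: 45   i=5: 136   i=6: 224   i=7: 75
Match at i=7, j=6: k = 7·17 + 6 = 125.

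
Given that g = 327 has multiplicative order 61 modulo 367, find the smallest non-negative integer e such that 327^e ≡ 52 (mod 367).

Baby-step giant-step with m = ceil(sqrt(61)) = 8.
Baby table (327^j mod 367 for j=0..7):
  0:1  1:327  2:132  3:225  4:175  5:340  6:346  7:106
Giant step factor: 327^(-8) ≡ 47 (mod 367).
Scan 52·47^i mod 367 for i = 0, 1, …:
  i=0: 52   i=1: 242   i=2: 364   i=3: 226
  i=4: 346
Match at i=4, j=6: e = 4·8 + 6 = 38.

38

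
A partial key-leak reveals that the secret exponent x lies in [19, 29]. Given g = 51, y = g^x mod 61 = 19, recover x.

Compute 51^19 mod 61 = 17, then multiply by 51 repeatedly:
  51^19=17  51^20=13  51^21=53  51^22=19
Found 19 at exponent 22.

22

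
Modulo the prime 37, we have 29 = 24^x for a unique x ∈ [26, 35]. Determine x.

33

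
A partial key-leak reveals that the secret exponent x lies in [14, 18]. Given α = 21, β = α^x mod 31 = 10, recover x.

16

Compute 21^14 mod 31 = 28, then multiply by 21 repeatedly:
  21^14=28  21^15=30  21^16=10
Found 10 at exponent 16.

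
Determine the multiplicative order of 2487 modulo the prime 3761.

47

The order of 2487 must divide p − 1 = 3760 = 2^4 · 5 · 47.
Divisors: 1, 2, 4, 5, 8, 10, 16, 20, 40, 47, 80, 94, 188, 235, 376, 470, 752, 940, 1880, 3760.
Check each in increasing order: 2487^1 ≡ 2487;  2487^2 ≡ 2085;  2487^4 ≡ 3270;  2487^5 ≡ 1208;  2487^8 ≡ 377;  2487^10 ≡ 3757;  2487^16 ≡ 2972;  2487^20 ≡ 16;  2487^40 ≡ 256;  2487^47 ≡ 1.
Smallest exponent giving 1 is 47.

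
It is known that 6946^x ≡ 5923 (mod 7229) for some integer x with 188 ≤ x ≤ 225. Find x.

Compute 6946^188 mod 7229 = 1726, then multiply by 6946 repeatedly:
  6946^188=1726  6946^189=3114  6946^190=676  6946^191=3875  6946^192=2183
  6946^193=3905  6946^194=922  6946^195=6547  6946^196=5052  6946^197=1626
  6946^198=2498  6946^199=1508  6946^200=6976  6946^201=6538  6946^202=370
  6946^203=3725  6946^204=1259  6946^205=5153  6946^206=1959  6946^207=2236
  6946^208=3364  6946^209=2216  6946^210=1795  6946^211=5274  6946^212=3861
  6946^213=6145  6946^214=3154  6946^215=3814  6946^216=4988  6946^217=5280
  6946^218=2163  6946^219=2336  6946^220=3980  6946^221=1384  6946^222=5923
Found 5923 at exponent 222.

222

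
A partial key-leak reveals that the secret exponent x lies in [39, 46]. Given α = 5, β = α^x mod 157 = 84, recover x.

43

Compute 5^39 mod 157 = 129, then multiply by 5 repeatedly:
  5^39=129  5^40=17  5^41=85  5^42=111  5^43=84
Found 84 at exponent 43.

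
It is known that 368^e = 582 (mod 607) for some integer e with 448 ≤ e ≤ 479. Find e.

461

Compute 368^448 mod 607 = 170, then multiply by 368 repeatedly:
  368^448=170  368^449=39  368^450=391  368^451=29  368^452=353
  368^453=6  368^454=387  368^455=378  368^456=101  368^457=141
  368^458=293  368^459=385  368^460=249  368^461=582
Found 582 at exponent 461.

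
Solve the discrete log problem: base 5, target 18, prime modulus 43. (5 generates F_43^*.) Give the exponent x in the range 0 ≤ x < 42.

Baby-step giant-step with m = ceil(sqrt(42)) = 7.
Baby table (5^j mod 43 for j=0..6):
  0:1  1:5  2:25  3:39  4:23  5:29  6:16
Giant step factor: 5^(-7) ≡ 7 (mod 43).
Scan 18·7^i mod 43 for i = 0, 1, …:
  i=0: 18   i=1: 40   i=2: 22   i=3: 25
Match at i=3, j=2: x = 3·7 + 2 = 23.

23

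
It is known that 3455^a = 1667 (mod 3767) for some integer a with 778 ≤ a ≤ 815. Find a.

Compute 3455^778 mod 3767 = 2312, then multiply by 3455 repeatedly:
  3455^778=2312  3455^779=1920  3455^780=3680  3455^781=775  3455^782=3055
  3455^783=3658  3455^784=105  3455^785=1143  3455^786=1249  3455^787=2080
  3455^788=2731  3455^789=3037  3455^790=1740  3455^791=3335  3455^792=2939
  3455^793=2180  3455^794=1667
Found 1667 at exponent 794.

794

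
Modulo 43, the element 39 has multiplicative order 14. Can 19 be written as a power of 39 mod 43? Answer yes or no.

no

⟨39⟩ has order 14; its elements mod 43 are {1, 2, 4, 8, 11, 16, 21, 22, 27, 32, 35, 39, 41, 42}.
19 is not in this set.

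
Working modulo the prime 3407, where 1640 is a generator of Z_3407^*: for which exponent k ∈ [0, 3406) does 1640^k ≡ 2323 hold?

1950

Baby-step giant-step with m = ceil(sqrt(3406)) = 59.
Baby table (1640^j mod 3407 for j=0..58):
  0:1  1:1640  2:1477  3:3310  4:1049  5:3232  6:2595  7:457
  8:3347  9:403  10:3369  11:2413  12:1793  13:279  14:1022  15:3243
  16:193  17:3076  18:2280  19:1721  20:1444  21:295  22:6  23:3026
  24:2048  25:2825  26:2887  27:2357  28:1942  29:2742  30:3047  31:2418
  32:3179  33:850  34:537  35:1674  36:2725  37:2423  38:1158  39:1421
  40:52  41:105  42:1850  43:1770  44:36  45:1121  46:2067  47:3322
  48:287  49:514  50:1431  51:2824  52:1247  53:880  54:2039  55:1693
  56:3222  57:3230  58:2722
Giant step factor: 1640^(-59) ≡ 775 (mod 3407).
Scan 2323·775^i mod 3407 for i = 0, 1, …:
  i=0: 2323   i=1: 1429   i=2: 200   i=3: 1685
  i=4: 994   i=5: 368   i=6: 2419   i=7: 875
  i=8: 132   i=9: 90     …   i=32: 312
  i=33: 3310
Match at i=33, j=3: k = 33·59 + 3 = 1950.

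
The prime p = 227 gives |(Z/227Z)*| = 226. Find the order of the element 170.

The order of 170 must divide p − 1 = 226 = 2 · 113.
Divisors: 1, 2, 113, 226.
Check each in increasing order: 170^1 ≡ 170;  170^2 ≡ 71;  170^113 ≡ 226;  170^226 ≡ 1.
Smallest exponent giving 1 is 226.

226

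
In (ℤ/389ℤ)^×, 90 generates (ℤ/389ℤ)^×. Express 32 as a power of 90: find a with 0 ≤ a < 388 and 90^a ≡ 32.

151

Baby-step giant-step with m = ceil(sqrt(388)) = 20.
Baby table (90^j mod 389 for j=0..19):
  0:1  1:90  2:320  3:14  4:93  5:201  6:196  7:135
  8:91  9:21  10:334  11:107  12:294  13:8  14:331  15:226
  16:112  17:355  18:52  19:12
Giant step factor: 90^(-20) ≡ 76 (mod 389).
Scan 32·76^i mod 389 for i = 0, 1, …:
  i=0: 32   i=1: 98   i=2: 57   i=3: 53
  i=4: 138   i=5: 374   i=6: 27   i=7: 107
Match at i=7, j=11: a = 7·20 + 11 = 151.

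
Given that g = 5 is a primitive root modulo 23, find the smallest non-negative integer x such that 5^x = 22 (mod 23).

11

Successive powers of 5 modulo 23:
  5^0=1  5^1=5  5^2=2  5^3=10  5^4=4  5^5=20
  5^6=8  5^7=17  5^8=16  5^9=11  5^10=9  5^11=22
So 5^11 ≡ 22 (mod 23), giving x = 11.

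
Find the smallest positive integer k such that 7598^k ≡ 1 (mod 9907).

4953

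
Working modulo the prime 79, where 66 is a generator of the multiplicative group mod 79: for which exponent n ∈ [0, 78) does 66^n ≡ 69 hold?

57

Baby-step giant-step with m = ceil(sqrt(78)) = 9.
Baby table (66^j mod 79 for j=0..8):
  0:1  1:66  2:11  3:15  4:42  5:7  6:67  7:77
  8:26
Giant step factor: 66^(-9) ≡ 61 (mod 79).
Scan 69·61^i mod 79 for i = 0, 1, …:
  i=0: 69   i=1: 22   i=2: 78   i=3: 18
  i=4: 71   i=5: 65   i=6: 15
Match at i=6, j=3: n = 6·9 + 3 = 57.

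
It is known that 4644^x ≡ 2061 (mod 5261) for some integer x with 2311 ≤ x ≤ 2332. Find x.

Compute 4644^2311 mod 5261 = 3676, then multiply by 4644 repeatedly:
  4644^2311=3676  4644^2312=4660  4644^2313=2547  4644^2314=1540  4644^2315=2061
Found 2061 at exponent 2315.

2315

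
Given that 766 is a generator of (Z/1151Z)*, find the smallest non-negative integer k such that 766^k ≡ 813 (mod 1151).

Baby-step giant-step with m = ceil(sqrt(1150)) = 34.
Baby table (766^j mod 1151 for j=0..33):
  0:1  1:766  2:897  3:1106  4:60  5:1071  6:874  7:753
  8:147  9:955  10:645  11:291  12:763  13:901  14:717  15:195
  16:891  17:1114  18:433  19:190  20:514  21:82  22:658  23:1041
  24:914  25:316  26:346  27:306  28:743  29:544  30:42  31:1095
  32:842  33:412
Giant step factor: 766^(-34) ≡ 132 (mod 1151).
Scan 813·132^i mod 1151 for i = 0, 1, …:
  i=0: 813   i=1: 273   i=2: 355   i=3: 820
  i=4: 46   i=5: 317   i=6: 408   i=7: 910
  i=8: 416   i=9: 815     …   i=22: 979
  i=23: 316
Match at i=23, j=25: k = 23·34 + 25 = 807.

807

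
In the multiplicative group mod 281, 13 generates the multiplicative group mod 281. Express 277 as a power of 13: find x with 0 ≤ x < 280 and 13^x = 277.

92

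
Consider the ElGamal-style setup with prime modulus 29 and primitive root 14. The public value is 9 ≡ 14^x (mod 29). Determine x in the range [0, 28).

18

Successive powers of 14 modulo 29:
  14^0=1  14^1=14  14^2=22  14^3=18  14^4=20  14^5=19
  14^6=5  14^7=12  14^8=23  14^9=3  14^10=13  14^11=8
  14^12=25  14^13=2  14^14=28  14^15=15  14^16=7  14^17=11
  14^18=9
So 14^18 ≡ 9 (mod 29), giving x = 18.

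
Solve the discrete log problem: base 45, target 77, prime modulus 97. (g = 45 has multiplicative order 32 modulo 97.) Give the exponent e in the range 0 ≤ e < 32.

9

Successive powers of 45 modulo 97:
  45^0=1  45^1=45  45^2=85  45^3=42  45^4=47  45^5=78
  45^6=18  45^7=34  45^8=75  45^9=77
So 45^9 ≡ 77 (mod 97), giving e = 9.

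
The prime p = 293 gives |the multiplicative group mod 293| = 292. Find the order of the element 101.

292

The order of 101 must divide p − 1 = 292 = 2^2 · 73.
Divisors: 1, 2, 4, 73, 146, 292.
Check each in increasing order: 101^1 ≡ 101;  101^2 ≡ 239;  101^4 ≡ 279;  101^73 ≡ 138;  101^146 ≡ 292;  101^292 ≡ 1.
Smallest exponent giving 1 is 292.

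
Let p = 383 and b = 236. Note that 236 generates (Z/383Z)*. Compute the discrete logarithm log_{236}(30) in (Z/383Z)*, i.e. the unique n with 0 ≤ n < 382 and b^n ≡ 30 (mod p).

85

Baby-step giant-step with m = ceil(sqrt(382)) = 20.
Baby table (236^j mod 383 for j=0..19):
  0:1  1:236  2:161  3:79  4:260  5:80  6:113  7:241
  8:192  9:118  10:272  11:231  12:130  13:40  14:248  15:312
  16:96  17:59  18:136  19:307
Giant step factor: 236^(-20) ≡ 165 (mod 383).
Scan 30·165^i mod 383 for i = 0, 1, …:
  i=0: 30   i=1: 354   i=2: 194   i=3: 221
  i=4: 80
Match at i=4, j=5: n = 4·20 + 5 = 85.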